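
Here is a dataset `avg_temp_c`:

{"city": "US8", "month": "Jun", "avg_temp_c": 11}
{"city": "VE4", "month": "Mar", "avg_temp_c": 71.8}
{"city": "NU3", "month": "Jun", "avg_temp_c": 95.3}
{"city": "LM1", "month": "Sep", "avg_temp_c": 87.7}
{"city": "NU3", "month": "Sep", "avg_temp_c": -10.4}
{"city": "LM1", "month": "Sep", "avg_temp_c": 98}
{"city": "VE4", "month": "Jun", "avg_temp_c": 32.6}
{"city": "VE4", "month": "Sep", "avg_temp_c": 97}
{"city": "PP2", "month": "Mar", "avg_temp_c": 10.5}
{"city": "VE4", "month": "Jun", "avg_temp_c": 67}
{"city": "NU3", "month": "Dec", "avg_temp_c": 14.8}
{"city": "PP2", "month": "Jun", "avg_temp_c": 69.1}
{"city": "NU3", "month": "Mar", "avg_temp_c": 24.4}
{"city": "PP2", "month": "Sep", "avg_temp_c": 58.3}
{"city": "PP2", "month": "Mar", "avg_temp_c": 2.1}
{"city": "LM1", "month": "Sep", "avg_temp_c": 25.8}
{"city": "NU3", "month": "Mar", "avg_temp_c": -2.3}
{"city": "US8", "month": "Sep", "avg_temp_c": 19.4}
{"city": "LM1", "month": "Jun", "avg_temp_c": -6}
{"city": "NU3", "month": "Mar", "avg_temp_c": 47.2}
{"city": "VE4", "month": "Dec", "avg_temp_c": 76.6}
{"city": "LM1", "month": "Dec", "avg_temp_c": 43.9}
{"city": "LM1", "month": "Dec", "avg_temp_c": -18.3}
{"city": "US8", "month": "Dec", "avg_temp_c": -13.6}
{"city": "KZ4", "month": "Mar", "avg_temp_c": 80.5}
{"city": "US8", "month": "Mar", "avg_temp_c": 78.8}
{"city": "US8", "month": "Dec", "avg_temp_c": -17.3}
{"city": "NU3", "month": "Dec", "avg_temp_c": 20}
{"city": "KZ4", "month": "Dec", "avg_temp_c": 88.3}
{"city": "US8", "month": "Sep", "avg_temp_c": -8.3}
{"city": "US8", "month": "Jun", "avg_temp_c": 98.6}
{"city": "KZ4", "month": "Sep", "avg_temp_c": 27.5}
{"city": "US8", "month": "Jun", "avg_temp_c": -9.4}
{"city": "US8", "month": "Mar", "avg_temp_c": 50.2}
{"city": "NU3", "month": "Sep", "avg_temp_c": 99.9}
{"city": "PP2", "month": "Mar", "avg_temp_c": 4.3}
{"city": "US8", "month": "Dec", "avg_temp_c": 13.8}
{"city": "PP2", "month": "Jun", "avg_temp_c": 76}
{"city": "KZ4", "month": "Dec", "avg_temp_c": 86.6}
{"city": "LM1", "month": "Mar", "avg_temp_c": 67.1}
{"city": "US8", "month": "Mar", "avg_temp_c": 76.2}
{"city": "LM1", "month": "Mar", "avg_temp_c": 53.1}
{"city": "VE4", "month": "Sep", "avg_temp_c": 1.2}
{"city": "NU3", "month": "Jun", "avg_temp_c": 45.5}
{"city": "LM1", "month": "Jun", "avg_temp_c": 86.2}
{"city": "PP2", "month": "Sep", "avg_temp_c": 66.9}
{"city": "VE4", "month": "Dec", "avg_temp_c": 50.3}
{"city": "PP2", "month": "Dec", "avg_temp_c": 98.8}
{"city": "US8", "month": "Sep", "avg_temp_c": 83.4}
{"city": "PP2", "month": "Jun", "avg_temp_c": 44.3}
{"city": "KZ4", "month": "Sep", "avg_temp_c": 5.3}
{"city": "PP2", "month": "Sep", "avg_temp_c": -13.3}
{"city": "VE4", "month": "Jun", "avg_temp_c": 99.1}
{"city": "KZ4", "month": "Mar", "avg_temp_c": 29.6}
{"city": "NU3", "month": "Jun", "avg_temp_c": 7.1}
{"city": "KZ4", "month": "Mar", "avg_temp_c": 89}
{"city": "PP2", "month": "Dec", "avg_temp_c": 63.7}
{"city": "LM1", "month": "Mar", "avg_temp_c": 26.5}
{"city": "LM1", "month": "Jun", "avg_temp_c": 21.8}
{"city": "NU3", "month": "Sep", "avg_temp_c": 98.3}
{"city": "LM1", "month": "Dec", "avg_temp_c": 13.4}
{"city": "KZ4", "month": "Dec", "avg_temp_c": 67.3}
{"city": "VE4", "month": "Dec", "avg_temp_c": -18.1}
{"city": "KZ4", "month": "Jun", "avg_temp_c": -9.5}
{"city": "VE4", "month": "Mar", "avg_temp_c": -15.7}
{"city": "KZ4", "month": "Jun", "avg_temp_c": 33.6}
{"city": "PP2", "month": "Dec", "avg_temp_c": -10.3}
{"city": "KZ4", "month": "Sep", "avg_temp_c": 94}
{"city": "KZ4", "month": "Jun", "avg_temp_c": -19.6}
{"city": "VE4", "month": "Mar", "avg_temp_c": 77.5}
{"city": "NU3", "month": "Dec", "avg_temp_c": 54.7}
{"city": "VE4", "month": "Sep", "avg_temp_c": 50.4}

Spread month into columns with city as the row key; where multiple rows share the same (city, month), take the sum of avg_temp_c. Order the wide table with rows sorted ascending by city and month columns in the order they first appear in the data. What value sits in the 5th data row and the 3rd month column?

94.5

With rows sorted ascending by city, row 5 is city=US8. month columns in first-appearance order: Jun, Mar, Sep, Dec; column 3 is Sep.
Long rows with city=US8, month=Sep: 19.4 + -8.3 + 83.4 = 94.5.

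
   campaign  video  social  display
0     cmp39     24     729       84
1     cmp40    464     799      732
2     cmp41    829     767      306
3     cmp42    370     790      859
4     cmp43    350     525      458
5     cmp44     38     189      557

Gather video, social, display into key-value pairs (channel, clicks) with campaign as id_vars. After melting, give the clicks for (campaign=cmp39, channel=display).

84

Unpivoting turns each (campaign, wide-column) pair into one long row.
The wide cell at row cmp39, column display holds 84, so the long row (cmp39, display) has clicks=84.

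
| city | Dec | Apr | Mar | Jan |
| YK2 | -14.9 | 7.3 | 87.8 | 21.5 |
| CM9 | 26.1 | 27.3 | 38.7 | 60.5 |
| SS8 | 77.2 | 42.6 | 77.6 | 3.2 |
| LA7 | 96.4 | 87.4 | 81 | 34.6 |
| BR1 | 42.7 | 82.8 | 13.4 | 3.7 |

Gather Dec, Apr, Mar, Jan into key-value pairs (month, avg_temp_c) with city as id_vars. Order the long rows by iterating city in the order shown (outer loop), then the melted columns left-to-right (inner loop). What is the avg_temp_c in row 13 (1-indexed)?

20 rows total (5 × 4). Row 13: index ⌊(13-1)/4⌋ = 3 into city → LA7; (13-1) mod 4 = 0 into the melted columns → Dec.
So row 13 is (LA7, Dec, 96.4); avg_temp_c = 96.4.

96.4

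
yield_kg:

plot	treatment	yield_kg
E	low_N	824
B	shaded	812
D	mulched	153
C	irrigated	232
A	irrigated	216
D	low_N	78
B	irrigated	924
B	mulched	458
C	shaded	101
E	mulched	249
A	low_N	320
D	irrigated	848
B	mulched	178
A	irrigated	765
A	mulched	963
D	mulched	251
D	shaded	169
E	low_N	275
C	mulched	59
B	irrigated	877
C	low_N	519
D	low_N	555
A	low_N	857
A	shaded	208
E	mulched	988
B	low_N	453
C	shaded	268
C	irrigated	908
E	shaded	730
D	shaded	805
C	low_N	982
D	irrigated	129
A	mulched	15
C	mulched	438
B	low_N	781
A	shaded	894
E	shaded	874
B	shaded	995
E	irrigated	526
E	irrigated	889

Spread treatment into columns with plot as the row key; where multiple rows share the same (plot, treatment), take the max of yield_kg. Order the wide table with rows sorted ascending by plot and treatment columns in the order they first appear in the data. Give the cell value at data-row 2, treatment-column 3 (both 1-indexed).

With rows sorted ascending by plot, row 2 is plot=B. treatment columns in first-appearance order: low_N, shaded, mulched, irrigated; column 3 is mulched.
Long rows with plot=B, treatment=mulched: max(458, 178) = 458.

458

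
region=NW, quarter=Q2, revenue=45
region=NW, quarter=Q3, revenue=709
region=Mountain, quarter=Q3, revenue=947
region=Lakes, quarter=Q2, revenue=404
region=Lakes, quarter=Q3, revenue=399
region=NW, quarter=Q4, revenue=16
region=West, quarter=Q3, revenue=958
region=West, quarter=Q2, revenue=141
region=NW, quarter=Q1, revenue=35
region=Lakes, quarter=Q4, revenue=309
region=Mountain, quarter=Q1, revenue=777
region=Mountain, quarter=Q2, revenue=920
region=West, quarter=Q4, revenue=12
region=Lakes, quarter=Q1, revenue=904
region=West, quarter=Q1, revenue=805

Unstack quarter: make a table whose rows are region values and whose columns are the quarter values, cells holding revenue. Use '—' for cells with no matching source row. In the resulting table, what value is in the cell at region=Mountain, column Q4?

—

No long-format row has region=Mountain and quarter=Q4, so the cell is —.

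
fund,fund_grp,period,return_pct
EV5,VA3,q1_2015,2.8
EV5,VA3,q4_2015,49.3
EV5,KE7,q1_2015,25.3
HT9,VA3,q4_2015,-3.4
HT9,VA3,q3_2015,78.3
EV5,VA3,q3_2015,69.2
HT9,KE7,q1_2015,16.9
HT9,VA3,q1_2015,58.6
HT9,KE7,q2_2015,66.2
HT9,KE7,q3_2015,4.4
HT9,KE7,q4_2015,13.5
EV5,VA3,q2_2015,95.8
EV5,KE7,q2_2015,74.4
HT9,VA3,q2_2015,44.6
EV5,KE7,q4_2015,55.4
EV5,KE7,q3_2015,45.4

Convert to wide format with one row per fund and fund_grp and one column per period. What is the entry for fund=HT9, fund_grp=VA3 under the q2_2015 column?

44.6

Wide layout: rows indexed by fund and fund_grp, columns are the 4 distinct period values (q1_2015, q4_2015, q3_2015, q2_2015).
Cell (fund=HT9, fund_grp=VA3, period=q2_2015) draws from the long row where fund=HT9, fund_grp=VA3 and period=q2_2015, which has return_pct=44.6.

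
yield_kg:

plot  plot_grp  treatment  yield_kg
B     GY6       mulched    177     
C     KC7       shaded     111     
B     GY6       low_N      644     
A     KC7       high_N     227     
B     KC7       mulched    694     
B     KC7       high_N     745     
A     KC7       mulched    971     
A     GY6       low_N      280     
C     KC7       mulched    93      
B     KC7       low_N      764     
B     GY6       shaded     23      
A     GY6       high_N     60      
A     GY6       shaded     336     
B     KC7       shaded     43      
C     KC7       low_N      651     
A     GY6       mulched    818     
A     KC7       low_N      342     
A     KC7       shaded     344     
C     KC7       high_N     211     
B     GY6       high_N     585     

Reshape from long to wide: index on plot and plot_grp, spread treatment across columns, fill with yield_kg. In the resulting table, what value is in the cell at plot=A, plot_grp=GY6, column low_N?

Wide layout: rows indexed by plot and plot_grp, columns are the 4 distinct treatment values (mulched, shaded, low_N, high_N).
Cell (plot=A, plot_grp=GY6, treatment=low_N) draws from the long row where plot=A, plot_grp=GY6 and treatment=low_N, which has yield_kg=280.

280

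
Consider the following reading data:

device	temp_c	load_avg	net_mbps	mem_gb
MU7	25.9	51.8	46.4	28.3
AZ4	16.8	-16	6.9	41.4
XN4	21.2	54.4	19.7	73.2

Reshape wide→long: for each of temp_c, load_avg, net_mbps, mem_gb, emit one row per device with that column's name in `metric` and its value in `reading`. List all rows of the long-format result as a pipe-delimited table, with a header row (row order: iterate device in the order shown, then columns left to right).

| device | metric | reading |
| MU7 | temp_c | 25.9 |
| MU7 | load_avg | 51.8 |
| MU7 | net_mbps | 46.4 |
| MU7 | mem_gb | 28.3 |
| AZ4 | temp_c | 16.8 |
| AZ4 | load_avg | -16 |
| AZ4 | net_mbps | 6.9 |
| AZ4 | mem_gb | 41.4 |
| XN4 | temp_c | 21.2 |
| XN4 | load_avg | 54.4 |
| XN4 | net_mbps | 19.7 |
| XN4 | mem_gb | 73.2 |

Each (device, column) pair becomes one row: 3 × 4 = 12 rows.
For example, (MU7, temp_c) → reading=25.9.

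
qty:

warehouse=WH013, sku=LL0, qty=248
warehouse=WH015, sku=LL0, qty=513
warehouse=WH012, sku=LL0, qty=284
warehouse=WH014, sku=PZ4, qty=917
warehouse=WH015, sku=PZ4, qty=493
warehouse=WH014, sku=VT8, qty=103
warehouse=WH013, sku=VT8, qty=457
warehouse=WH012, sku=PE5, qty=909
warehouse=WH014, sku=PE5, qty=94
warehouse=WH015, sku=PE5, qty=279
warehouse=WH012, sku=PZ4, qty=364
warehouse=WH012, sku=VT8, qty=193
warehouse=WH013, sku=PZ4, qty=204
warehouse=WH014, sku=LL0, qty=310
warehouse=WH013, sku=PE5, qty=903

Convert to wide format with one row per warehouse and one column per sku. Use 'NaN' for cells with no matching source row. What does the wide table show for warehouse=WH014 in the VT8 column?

103

The long row with warehouse=WH014, sku=VT8 has qty=103.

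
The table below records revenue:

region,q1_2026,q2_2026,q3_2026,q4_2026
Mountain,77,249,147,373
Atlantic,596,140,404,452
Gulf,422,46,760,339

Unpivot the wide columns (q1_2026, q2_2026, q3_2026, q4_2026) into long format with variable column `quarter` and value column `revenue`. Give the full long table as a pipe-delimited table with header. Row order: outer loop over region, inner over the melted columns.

| region | quarter | revenue |
| Mountain | q1_2026 | 77 |
| Mountain | q2_2026 | 249 |
| Mountain | q3_2026 | 147 |
| Mountain | q4_2026 | 373 |
| Atlantic | q1_2026 | 596 |
| Atlantic | q2_2026 | 140 |
| Atlantic | q3_2026 | 404 |
| Atlantic | q4_2026 | 452 |
| Gulf | q1_2026 | 422 |
| Gulf | q2_2026 | 46 |
| Gulf | q3_2026 | 760 |
| Gulf | q4_2026 | 339 |

Each (region, column) pair becomes one row: 3 × 4 = 12 rows.
For example, (Mountain, q1_2026) → revenue=77.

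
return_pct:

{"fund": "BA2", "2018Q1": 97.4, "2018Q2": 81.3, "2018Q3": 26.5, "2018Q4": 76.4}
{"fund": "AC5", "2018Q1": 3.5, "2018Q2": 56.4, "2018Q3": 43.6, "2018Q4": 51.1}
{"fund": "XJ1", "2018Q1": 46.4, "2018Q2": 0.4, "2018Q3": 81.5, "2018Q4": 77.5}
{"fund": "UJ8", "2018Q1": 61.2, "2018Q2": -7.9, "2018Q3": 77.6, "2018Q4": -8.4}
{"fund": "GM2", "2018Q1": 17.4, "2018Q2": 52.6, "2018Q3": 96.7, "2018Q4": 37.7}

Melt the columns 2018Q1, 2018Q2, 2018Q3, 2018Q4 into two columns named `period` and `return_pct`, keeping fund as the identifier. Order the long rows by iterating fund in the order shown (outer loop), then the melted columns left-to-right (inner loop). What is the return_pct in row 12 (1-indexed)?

20 rows total (5 × 4). Row 12: index ⌊(12-1)/4⌋ = 2 into fund → XJ1; (12-1) mod 4 = 3 into the melted columns → 2018Q4.
So row 12 is (XJ1, 2018Q4, 77.5); return_pct = 77.5.

77.5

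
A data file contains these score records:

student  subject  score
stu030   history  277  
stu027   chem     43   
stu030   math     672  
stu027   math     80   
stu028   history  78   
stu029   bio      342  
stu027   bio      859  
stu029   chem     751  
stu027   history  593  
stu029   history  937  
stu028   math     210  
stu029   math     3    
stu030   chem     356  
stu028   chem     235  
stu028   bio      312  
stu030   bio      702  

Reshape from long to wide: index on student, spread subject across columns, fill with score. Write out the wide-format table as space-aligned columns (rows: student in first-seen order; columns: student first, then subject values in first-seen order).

Columns: student plus the 4 distinct subject values (history, chem, math, bio).
For example, row stu030 column history takes score=277 from the long row (stu030, history).

student  history  chem  math  bio
stu030   277      356   672   702
stu027   593      43    80    859
stu028   78       235   210   312
stu029   937      751   3     342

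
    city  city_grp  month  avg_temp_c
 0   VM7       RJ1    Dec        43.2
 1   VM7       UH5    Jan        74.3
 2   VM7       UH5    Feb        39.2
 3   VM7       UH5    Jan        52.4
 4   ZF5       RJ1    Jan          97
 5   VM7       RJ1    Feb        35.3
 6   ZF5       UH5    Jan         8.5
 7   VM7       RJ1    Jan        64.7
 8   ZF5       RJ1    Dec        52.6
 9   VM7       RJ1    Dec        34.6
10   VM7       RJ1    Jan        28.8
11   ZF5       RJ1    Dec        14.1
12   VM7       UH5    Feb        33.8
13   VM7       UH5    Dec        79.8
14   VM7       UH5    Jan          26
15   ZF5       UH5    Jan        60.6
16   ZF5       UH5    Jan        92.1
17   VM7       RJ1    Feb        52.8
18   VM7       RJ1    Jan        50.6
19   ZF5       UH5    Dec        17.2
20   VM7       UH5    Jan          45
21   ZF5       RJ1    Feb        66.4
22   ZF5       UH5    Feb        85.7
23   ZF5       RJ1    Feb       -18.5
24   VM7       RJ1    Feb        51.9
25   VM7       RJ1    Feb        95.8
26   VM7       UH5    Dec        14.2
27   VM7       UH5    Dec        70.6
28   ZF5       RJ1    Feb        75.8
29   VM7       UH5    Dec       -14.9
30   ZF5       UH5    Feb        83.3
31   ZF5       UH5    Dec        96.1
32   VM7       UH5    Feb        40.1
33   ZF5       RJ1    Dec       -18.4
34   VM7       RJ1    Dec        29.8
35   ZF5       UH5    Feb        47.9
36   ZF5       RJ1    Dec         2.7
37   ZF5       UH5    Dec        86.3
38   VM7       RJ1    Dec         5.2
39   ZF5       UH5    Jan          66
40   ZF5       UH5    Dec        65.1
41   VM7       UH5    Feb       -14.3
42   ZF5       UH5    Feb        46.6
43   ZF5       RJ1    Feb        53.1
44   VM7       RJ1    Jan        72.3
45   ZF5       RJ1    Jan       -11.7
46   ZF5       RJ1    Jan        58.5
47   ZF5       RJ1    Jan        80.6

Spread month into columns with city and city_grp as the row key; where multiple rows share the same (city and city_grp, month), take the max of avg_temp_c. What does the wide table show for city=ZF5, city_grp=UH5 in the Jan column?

92.1

Rows with city=ZF5, city_grp=UH5 and month=Jan: avg_temp_c values are 8.5, 60.6, 92.1, 66.
max(8.5, 60.6, 92.1, 66) = 92.1.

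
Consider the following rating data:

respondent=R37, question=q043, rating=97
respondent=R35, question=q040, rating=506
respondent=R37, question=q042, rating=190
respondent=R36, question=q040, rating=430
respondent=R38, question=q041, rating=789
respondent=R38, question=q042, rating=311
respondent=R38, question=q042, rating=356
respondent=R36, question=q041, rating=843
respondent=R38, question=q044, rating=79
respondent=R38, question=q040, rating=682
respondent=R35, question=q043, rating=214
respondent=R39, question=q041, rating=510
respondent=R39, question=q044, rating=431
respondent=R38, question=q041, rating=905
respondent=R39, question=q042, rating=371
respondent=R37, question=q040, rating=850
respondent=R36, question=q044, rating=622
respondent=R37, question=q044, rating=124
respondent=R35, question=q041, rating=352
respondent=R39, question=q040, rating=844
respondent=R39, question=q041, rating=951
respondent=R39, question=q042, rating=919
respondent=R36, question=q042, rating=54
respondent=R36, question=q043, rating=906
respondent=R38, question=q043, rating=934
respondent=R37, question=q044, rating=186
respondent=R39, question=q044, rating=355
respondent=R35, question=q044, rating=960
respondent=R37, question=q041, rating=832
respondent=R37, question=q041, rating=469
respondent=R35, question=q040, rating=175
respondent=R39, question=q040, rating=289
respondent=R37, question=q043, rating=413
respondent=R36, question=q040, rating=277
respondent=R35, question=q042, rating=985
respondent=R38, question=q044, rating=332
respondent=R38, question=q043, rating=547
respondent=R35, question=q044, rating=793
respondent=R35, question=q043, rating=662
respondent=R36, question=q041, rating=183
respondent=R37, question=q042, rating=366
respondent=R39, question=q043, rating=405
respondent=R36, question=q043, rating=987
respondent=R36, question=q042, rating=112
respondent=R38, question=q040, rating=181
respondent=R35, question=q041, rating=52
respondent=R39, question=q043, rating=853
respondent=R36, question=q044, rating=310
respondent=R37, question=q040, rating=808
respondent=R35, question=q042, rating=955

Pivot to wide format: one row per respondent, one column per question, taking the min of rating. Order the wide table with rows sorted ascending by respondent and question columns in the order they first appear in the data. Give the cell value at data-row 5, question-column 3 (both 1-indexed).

371

With rows sorted ascending by respondent, row 5 is respondent=R39. question columns in first-appearance order: q043, q040, q042, q041, q044; column 3 is q042.
Long rows with respondent=R39, question=q042: min(371, 919) = 371.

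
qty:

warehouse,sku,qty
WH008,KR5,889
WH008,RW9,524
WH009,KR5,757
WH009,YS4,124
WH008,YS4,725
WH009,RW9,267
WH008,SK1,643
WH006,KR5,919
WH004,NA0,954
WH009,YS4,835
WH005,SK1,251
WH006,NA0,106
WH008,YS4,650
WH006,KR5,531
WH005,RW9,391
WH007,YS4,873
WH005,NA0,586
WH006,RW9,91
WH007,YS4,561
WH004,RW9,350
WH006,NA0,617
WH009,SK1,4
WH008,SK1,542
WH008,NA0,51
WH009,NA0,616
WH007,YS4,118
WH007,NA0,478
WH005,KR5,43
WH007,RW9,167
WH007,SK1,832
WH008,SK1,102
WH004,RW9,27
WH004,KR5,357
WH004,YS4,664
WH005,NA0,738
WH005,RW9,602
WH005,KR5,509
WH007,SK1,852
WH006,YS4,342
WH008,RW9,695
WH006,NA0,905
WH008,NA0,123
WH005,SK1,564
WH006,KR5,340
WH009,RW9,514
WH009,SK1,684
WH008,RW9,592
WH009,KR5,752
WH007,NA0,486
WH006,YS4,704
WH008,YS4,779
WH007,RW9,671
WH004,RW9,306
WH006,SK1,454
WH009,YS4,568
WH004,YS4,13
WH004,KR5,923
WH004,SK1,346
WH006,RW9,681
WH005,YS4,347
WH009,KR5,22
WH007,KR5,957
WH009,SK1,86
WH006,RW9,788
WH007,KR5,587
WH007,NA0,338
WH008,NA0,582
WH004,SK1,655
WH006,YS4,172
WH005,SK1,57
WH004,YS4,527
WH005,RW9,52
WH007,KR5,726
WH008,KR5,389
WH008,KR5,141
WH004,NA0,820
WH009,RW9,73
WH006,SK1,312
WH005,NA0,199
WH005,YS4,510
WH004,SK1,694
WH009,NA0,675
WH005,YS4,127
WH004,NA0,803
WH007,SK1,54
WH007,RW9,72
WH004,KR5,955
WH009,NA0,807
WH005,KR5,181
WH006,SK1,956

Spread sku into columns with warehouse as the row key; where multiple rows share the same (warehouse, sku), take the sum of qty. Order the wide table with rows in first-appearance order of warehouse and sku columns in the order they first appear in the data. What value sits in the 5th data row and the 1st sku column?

733

With rows in first-appearance order of warehouse, row 5 is warehouse=WH005. sku columns in first-appearance order: KR5, RW9, YS4, SK1, NA0; column 1 is KR5.
Long rows with warehouse=WH005, sku=KR5: 43 + 509 + 181 = 733.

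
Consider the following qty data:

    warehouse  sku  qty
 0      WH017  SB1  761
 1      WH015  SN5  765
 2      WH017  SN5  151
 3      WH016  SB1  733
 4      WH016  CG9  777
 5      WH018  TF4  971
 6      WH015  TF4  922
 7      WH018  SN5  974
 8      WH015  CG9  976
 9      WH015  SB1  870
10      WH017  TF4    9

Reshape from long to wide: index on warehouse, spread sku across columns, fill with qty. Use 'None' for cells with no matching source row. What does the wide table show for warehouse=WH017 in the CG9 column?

No long-format row has warehouse=WH017 and sku=CG9, so the cell is None.

None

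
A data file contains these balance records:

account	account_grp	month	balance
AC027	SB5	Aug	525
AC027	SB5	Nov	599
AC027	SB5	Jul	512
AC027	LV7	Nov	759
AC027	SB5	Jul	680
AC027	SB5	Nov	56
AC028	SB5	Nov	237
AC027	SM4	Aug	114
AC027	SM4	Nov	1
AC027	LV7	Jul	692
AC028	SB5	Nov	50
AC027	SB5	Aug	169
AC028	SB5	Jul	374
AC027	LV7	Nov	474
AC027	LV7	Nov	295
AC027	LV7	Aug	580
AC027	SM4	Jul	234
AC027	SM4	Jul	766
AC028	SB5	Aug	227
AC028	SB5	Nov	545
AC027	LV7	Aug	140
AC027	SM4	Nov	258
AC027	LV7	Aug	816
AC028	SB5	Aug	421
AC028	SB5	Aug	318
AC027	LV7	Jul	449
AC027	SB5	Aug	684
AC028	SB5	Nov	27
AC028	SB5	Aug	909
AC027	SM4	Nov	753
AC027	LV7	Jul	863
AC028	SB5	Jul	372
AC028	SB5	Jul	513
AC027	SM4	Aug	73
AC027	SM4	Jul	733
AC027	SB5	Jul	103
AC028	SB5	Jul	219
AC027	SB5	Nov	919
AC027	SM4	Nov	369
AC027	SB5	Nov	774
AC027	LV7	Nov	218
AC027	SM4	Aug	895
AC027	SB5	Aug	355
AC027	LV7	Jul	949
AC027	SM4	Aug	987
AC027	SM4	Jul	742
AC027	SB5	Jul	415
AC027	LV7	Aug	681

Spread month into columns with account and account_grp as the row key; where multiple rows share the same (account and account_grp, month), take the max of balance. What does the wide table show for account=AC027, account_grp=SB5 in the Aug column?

684

Rows with account=AC027, account_grp=SB5 and month=Aug: balance values are 525, 169, 684, 355.
max(525, 169, 684, 355) = 684.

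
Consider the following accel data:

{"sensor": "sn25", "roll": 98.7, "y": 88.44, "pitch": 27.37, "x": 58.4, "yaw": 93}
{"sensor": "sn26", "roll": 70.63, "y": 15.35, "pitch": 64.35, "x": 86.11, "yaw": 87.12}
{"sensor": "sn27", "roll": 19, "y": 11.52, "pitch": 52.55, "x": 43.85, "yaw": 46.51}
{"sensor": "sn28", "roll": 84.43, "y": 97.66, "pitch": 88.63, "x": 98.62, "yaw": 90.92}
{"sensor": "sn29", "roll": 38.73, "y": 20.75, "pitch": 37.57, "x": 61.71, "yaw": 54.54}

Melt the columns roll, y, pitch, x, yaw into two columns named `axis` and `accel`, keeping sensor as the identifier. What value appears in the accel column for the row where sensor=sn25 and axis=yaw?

Unpivoting turns each (sensor, wide-column) pair into one long row.
The wide cell at row sn25, column yaw holds 93, so the long row (sn25, yaw) has accel=93.

93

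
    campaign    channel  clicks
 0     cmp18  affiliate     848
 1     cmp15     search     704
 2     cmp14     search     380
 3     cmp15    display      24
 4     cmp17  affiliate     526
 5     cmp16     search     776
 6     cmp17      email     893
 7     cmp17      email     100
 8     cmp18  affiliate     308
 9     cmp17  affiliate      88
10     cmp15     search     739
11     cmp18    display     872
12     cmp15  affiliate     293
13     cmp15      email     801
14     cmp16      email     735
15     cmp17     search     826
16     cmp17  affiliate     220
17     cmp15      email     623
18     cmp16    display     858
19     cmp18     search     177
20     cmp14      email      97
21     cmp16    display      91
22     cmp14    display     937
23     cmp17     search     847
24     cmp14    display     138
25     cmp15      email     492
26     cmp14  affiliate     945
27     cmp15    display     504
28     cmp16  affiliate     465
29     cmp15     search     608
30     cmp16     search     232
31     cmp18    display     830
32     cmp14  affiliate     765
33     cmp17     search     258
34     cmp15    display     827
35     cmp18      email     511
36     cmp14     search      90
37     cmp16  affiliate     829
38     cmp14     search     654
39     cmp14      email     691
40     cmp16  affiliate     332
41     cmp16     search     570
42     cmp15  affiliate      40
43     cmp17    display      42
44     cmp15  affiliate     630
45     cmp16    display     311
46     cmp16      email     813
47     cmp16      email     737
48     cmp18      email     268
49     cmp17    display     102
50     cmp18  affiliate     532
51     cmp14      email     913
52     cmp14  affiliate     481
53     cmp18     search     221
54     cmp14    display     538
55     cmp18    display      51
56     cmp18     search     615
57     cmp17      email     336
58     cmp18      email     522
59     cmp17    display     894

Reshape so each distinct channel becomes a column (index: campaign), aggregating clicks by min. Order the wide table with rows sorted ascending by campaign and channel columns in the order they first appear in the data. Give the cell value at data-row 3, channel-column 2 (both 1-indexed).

232

With rows sorted ascending by campaign, row 3 is campaign=cmp16. channel columns in first-appearance order: affiliate, search, display, email; column 2 is search.
Long rows with campaign=cmp16, channel=search: min(776, 232, 570) = 232.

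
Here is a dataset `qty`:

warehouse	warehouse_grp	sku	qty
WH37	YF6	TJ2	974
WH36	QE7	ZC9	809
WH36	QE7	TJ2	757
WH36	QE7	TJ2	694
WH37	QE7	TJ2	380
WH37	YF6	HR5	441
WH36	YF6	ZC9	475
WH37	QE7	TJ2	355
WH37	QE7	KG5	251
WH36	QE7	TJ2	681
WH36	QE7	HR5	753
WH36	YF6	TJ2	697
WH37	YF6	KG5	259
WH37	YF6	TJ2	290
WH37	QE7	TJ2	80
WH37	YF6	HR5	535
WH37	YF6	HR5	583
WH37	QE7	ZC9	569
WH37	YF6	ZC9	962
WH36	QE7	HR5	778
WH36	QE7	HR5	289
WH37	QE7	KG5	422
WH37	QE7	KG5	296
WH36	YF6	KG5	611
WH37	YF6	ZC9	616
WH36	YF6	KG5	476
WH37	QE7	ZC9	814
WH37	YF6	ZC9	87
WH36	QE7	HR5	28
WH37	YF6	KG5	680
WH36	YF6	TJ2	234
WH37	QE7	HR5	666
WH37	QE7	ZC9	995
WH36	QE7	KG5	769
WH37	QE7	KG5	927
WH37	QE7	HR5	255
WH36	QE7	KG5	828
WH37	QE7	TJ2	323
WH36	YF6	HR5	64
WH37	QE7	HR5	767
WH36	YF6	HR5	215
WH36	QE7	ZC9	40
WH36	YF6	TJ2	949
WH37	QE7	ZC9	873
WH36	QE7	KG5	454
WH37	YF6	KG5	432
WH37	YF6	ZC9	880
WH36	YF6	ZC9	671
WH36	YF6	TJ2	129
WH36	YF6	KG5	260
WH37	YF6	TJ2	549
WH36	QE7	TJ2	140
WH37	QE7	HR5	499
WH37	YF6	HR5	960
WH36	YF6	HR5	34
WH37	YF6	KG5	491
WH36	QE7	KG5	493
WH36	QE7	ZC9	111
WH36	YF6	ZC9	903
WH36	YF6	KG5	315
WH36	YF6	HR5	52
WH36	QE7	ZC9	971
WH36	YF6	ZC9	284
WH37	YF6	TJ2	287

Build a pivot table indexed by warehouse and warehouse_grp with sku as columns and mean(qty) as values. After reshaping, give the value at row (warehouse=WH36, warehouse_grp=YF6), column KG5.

Rows with warehouse=WH36, warehouse_grp=YF6 and sku=KG5: qty values are 611, 476, 260, 315.
(611 + 476 + 260 + 315) / 4 = 415.50.

415.50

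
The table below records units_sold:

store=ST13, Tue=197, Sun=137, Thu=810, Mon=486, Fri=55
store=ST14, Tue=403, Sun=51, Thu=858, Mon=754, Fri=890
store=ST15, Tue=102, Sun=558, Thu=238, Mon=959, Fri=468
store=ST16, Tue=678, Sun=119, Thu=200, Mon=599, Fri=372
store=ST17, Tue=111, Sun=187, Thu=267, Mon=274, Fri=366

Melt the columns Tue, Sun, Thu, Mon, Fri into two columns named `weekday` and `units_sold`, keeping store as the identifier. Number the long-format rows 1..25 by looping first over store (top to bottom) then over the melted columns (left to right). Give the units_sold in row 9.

25 rows total (5 × 5). Row 9: index ⌊(9-1)/5⌋ = 1 into store → ST14; (9-1) mod 5 = 3 into the melted columns → Mon.
So row 9 is (ST14, Mon, 754); units_sold = 754.

754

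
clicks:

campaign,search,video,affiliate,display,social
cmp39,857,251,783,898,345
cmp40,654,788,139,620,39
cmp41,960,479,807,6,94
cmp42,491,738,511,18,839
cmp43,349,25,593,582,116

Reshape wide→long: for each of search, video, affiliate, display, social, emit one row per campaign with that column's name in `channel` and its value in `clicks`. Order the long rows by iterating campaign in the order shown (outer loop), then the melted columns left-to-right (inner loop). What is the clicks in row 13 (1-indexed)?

25 rows total (5 × 5). Row 13: index ⌊(13-1)/5⌋ = 2 into campaign → cmp41; (13-1) mod 5 = 2 into the melted columns → affiliate.
So row 13 is (cmp41, affiliate, 807); clicks = 807.

807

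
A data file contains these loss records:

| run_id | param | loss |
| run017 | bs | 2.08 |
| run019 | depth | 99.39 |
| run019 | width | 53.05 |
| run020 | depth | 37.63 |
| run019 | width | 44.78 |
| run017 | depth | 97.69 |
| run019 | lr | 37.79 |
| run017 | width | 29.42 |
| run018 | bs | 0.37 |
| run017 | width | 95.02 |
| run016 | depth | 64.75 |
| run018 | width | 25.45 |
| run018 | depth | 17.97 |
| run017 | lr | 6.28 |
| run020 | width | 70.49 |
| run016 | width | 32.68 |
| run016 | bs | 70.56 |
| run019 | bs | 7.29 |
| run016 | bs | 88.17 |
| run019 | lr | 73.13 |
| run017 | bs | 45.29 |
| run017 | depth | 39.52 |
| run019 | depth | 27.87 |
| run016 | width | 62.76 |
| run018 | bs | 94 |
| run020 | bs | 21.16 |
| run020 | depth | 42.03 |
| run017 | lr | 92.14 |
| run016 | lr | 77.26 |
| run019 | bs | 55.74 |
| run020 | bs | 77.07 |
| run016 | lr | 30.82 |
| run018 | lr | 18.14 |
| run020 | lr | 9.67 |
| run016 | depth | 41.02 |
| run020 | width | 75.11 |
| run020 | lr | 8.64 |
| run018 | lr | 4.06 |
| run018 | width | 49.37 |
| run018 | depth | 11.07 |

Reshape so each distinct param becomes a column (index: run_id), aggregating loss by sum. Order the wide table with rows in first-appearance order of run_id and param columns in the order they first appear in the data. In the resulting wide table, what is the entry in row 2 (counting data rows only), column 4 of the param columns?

110.92

With rows in first-appearance order of run_id, row 2 is run_id=run019. param columns in first-appearance order: bs, depth, width, lr; column 4 is lr.
Long rows with run_id=run019, param=lr: 37.79 + 73.13 = 110.92.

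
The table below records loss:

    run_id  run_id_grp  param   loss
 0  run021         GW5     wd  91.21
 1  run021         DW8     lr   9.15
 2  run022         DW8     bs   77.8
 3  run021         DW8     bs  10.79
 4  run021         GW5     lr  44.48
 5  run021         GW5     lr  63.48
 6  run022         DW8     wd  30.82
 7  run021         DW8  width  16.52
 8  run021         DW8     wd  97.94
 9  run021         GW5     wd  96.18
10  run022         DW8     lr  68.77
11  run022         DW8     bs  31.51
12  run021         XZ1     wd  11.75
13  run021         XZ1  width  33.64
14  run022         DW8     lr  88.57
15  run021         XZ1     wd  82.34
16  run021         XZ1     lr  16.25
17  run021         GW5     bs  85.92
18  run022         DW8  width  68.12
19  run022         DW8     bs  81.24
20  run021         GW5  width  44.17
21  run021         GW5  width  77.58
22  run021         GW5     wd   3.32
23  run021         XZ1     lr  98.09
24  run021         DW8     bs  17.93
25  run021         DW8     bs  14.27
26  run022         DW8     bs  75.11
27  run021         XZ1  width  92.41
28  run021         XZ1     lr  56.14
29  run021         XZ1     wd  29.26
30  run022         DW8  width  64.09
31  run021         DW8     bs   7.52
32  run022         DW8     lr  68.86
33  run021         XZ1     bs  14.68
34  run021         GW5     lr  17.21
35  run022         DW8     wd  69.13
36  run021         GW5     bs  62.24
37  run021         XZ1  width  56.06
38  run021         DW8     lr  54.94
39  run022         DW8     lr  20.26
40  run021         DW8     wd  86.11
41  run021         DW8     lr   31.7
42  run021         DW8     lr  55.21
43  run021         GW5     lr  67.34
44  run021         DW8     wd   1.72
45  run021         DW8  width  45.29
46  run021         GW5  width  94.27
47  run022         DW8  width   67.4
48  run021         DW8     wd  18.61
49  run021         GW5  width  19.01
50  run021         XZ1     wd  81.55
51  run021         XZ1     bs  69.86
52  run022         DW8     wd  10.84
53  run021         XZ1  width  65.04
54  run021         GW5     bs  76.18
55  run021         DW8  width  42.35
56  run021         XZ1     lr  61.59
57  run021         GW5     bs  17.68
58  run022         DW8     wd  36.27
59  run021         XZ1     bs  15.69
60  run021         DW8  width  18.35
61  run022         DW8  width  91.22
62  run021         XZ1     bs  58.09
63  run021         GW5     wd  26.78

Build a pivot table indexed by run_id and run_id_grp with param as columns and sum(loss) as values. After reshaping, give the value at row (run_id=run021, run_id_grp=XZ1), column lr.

232.07

Rows with run_id=run021, run_id_grp=XZ1 and param=lr: loss values are 16.25, 98.09, 56.14, 61.59.
16.25 + 98.09 + 56.14 + 61.59 = 232.07.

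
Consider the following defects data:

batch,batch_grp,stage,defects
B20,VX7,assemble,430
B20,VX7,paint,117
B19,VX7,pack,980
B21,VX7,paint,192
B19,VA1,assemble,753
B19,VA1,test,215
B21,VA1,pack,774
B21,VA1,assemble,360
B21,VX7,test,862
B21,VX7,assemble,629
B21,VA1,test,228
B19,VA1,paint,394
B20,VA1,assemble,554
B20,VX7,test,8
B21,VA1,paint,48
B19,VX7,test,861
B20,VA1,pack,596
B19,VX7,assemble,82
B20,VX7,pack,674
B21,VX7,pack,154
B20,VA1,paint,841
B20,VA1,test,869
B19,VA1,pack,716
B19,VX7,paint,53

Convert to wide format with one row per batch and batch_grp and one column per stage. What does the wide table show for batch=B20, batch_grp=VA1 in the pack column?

Wide layout: rows indexed by batch and batch_grp, columns are the 4 distinct stage values (assemble, paint, pack, test).
Cell (batch=B20, batch_grp=VA1, stage=pack) draws from the long row where batch=B20, batch_grp=VA1 and stage=pack, which has defects=596.

596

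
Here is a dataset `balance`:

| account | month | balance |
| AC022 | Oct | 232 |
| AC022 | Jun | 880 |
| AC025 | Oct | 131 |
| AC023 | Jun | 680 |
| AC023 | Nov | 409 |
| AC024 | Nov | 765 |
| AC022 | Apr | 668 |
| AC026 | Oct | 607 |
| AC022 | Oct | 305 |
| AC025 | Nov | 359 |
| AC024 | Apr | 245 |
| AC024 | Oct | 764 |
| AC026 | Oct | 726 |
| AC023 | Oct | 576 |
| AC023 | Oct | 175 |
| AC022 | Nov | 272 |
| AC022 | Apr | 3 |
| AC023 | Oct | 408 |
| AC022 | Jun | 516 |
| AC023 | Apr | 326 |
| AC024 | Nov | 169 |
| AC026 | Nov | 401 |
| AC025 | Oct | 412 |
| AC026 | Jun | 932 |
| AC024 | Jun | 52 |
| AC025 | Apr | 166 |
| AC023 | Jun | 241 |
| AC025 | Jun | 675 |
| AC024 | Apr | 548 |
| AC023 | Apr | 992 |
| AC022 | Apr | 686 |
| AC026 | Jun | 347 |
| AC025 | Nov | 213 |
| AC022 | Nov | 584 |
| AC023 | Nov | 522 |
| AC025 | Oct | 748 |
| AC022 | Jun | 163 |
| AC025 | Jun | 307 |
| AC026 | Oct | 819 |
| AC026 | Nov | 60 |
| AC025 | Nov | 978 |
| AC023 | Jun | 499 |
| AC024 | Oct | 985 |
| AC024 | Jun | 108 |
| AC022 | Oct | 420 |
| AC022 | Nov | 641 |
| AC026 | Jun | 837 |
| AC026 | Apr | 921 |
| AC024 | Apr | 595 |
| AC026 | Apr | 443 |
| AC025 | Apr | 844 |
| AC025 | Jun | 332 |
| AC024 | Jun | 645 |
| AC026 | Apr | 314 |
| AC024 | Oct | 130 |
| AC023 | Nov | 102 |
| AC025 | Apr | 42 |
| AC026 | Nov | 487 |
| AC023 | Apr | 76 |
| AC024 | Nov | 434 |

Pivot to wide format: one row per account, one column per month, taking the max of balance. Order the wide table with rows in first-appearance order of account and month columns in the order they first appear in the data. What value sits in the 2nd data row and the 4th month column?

844

With rows in first-appearance order of account, row 2 is account=AC025. month columns in first-appearance order: Oct, Jun, Nov, Apr; column 4 is Apr.
Long rows with account=AC025, month=Apr: max(166, 844, 42) = 844.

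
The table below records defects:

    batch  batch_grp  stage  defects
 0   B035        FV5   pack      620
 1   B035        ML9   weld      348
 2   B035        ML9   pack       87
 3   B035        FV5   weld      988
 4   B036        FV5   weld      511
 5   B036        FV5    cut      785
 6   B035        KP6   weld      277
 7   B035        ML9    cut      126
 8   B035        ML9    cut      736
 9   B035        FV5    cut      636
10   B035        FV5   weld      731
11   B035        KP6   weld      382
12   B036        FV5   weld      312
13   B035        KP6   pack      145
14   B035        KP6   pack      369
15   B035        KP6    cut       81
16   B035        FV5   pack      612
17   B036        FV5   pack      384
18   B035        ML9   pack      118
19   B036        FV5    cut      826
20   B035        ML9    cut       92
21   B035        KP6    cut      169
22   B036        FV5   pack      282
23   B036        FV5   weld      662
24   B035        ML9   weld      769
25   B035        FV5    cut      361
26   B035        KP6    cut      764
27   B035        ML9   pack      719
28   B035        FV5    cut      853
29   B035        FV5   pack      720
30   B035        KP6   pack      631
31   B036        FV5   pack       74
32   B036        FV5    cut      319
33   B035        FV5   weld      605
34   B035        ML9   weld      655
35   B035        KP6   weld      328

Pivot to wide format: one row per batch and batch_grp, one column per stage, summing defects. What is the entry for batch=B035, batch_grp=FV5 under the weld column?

Rows with batch=B035, batch_grp=FV5 and stage=weld: defects values are 988, 731, 605.
988 + 731 + 605 = 2324.

2324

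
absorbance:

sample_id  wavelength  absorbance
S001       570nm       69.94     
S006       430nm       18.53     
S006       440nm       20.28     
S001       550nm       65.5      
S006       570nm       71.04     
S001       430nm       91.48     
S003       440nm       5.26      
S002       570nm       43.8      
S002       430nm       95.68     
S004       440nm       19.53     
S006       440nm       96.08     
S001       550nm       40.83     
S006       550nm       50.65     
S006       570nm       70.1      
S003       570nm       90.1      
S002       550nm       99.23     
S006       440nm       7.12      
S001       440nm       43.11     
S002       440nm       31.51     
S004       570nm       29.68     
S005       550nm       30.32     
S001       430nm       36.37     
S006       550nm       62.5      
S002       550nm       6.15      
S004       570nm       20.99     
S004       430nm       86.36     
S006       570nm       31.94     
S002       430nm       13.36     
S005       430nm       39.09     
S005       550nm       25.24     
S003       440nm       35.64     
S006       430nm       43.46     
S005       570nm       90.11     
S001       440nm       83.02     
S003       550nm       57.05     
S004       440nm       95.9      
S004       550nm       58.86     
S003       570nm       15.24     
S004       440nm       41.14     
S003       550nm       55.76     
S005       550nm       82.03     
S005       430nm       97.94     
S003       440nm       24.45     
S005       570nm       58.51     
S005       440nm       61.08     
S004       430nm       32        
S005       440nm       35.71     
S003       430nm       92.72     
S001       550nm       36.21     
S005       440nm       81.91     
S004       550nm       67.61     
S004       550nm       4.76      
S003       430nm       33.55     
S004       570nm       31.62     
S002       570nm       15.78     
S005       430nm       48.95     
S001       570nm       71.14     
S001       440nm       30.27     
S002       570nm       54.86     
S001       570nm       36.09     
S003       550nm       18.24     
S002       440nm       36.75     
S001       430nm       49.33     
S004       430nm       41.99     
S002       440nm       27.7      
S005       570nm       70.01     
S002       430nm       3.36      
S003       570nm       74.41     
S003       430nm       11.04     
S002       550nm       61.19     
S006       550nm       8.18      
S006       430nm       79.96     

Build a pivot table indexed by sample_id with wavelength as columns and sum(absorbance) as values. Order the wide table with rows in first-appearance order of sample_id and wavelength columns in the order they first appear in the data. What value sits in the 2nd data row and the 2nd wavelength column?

141.95

With rows in first-appearance order of sample_id, row 2 is sample_id=S006. wavelength columns in first-appearance order: 570nm, 430nm, 440nm, 550nm; column 2 is 430nm.
Long rows with sample_id=S006, wavelength=430nm: 18.53 + 43.46 + 79.96 = 141.95.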